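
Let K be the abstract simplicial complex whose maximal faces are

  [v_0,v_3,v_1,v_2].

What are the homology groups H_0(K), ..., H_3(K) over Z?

H_0 = Z,  H_1 = 0,  H_2 = 0,  H_3 = 0.

K has 4 vertices, 6 edges, 4 triangles, 1 3-simplex.
rank ∂_0 = 0, rank ∂_1 = 3 ⇒ b_0 = 4 − 0 − 3 = 1; all invariant factors of ∂_1 are 1 so no torsion. So H_0 = Z.
rank ∂_1 = 3, rank ∂_2 = 3 ⇒ b_1 = 6 − 3 − 3 = 0; all invariant factors of ∂_2 are 1 so no torsion. So H_1 = 0.
rank ∂_2 = 3, rank ∂_3 = 1 ⇒ b_2 = 4 − 3 − 1 = 0; all invariant factors of ∂_3 are 1 so no torsion. So H_2 = 0.
rank ∂_3 = 1, rank ∂_4 = 0 ⇒ b_3 = 1 − 1 − 0 = 0. So H_3 = 0.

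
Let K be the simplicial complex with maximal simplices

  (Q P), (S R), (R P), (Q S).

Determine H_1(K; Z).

Take the total order P < Q < R < S on the vertex set. Then K (dimension 1) consists of the simplices:

  0-simplices (4): P, Q, R, S
  1-simplices (4): PQ, PR, QS, RS

Hence C_0 ≅ Z^4, C_1 ≅ Z^4.

∂_1: C_1 → C_0 maps an edge to its endpoints' difference, ∂[p,q] = q − p. For instance
  ∂PQ = Q − P.
This gives a 4×4 integer matrix of rank 3; reducing to Smith normal form yields diagonal entries (1,1,1).

Computing H_k = (kernel of ∂_k) / (image of ∂_{k+1}):

  H_1: rank ker ∂_1 − rank ∂_2 = (4 − 3) − 0 = 1, and there is no ∂_2, so H_1 ≅ Z.

H_1 ≅ Z.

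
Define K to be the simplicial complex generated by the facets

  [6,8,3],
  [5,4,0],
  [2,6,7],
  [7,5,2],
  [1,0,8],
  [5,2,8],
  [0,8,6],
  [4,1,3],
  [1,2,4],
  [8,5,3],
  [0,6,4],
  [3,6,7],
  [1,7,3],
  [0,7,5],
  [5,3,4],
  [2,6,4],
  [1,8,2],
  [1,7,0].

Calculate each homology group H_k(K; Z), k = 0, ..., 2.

Fix the vertex order 0 < 1 < 2 < 3 < 4 < 5 < 6 < 7 < 8 and write every simplex with vertices in increasing order. Then dim K = 2 and the simplices of K are:

  0-simplices (9): [0], [1], [2], [3], [4], [5], [6], [7], [8]
  1-simplices (27): (27 of them)
  2-simplices (18): [0,1,7], [0,1,8], [0,4,5], [0,4,6], [0,5,7], [0,6,8], [1,2,4], [1,2,8], [1,3,4], [1,3,7], [2,4,6], [2,5,7], [2,5,8], [2,6,7], [3,4,5], [3,5,8], [3,6,7], [3,6,8]

Hence C_0 ≅ Z^9, C_1 ≅ Z^27, C_2 ≅ Z^18.

The boundary map ∂_1: C_1 → C_0 maps an edge to its endpoints' difference, ∂[p,q] = q − p. For instance
  ∂[5,7] = [7] − [5].
This gives a 9×27 integer matrix of rank 8; reducing to Smith normal form yields diagonal entries (1,1,1,1,1,1,1,1).

Boundary ∂_2: C_2 → C_1 sends each 2-simplex [p,q,r] to [q,r] − [p,r] + [p,q]. For instance
  ∂[3,6,8] = [6,8] − [3,8] + [3,6],
  ∂[2,4,6] = [4,6] − [2,6] + [2,4].
As a 27×18 matrix over Z this has rank 17, with invariant factors (1,1,1,1,1,1,1,1,1,1,1,1,1,1,1,1,1).

From H_k ≅ ker(∂_k) / im(∂_{k+1}) we obtain:

  H_0: rank C_0 − rank ∂_1 = 9 − 8 = 1, and the invariant factors of ∂_1 are all 1, so H_0 ≅ Z.
  H_1: rank ker ∂_1 − rank ∂_2 = (27 − 8) − 17 = 2, and the invariant factors of ∂_2 are all 1, so H_1 ≅ Z^2.
  H_2: rank ker ∂_2 − rank ∂_3 = (18 − 17) − 0 = 1, and there is no ∂_3, so H_2 ≅ Z.

As a check, the Euler characteristic is 9 − 27 + 18 = 0, which agrees with 1 − 2 + 1 = 0.

H_0 = Z,  H_1 = Z^2,  H_2 = Z.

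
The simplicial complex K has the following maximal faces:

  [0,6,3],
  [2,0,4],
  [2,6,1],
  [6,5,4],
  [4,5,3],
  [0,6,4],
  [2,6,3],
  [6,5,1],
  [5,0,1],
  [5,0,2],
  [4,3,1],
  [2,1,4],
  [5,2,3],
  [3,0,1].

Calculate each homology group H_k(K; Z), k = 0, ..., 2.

Order the vertices as 0 < 1 < 2 < 3 < 4 < 5 < 6. Listing each simplex with vertices in this order, K has dimension 2 with simplices:

  0-simplices (7): [0], [1], [2], [3], [4], [5], [6]
  1-simplices (21): [0,1], [0,2], [0,3], [0,4], [0,5], [0,6], [1,2], [1,3], [1,4], [1,5], [1,6], [2,3], [2,4], [2,5], [2,6], [3,4], [3,5], [3,6], [4,5], [4,6], [5,6]
  2-simplices (14): [0,1,3], [0,1,5], [0,2,4], [0,2,5], [0,3,6], [0,4,6], [1,2,4], [1,2,6], [1,3,4], [1,5,6], [2,3,5], [2,3,6], [3,4,5], [4,5,6]

so the chain groups are C_0 ≅ Z^7, C_1 ≅ Z^21, C_2 ≅ Z^14.

∂_1: C_1 → C_0 sends each edge [p,q] (with p < q) to q − p.
The resulting 7×21 matrix has rank 6, and its Smith normal form has invariant factors (1,1,1,1,1,1).

The boundary map ∂_2: C_2 → C_1 acts by ∂[p,q,r] = [q,r] − [p,r] + [p,q]. For instance
  ∂[2,3,5] = [3,5] − [2,5] + [2,3],
  ∂[4,5,6] = [5,6] − [4,6] + [4,5].
As a 21×14 matrix over Z this has rank 13, with invariant factors (1,1,1,1,1,1,1,1,1,1,1,1,1).

From H_k ≅ ker(∂_k) / im(∂_{k+1}) we obtain:

  H_0: rank C_0 − rank ∂_1 = 7 − 6 = 1, and the invariant factors of ∂_1 are all 1, so H_0 ≅ Z.
  H_1: rank ker ∂_1 − rank ∂_2 = (21 − 6) − 13 = 2, and the invariant factors of ∂_2 are all 1, so H_1 ≅ Z^2.
  H_2: rank ker ∂_2 − rank ∂_3 = (14 − 13) − 0 = 1, and there is no ∂_3, so H_2 ≅ Z.

H_0 = Z,  H_1 = Z^2,  H_2 = Z.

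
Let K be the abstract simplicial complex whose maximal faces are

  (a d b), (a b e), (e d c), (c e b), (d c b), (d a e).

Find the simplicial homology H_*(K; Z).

We work with the vertex ordering a < b < c < d < e. The simplices of K, each written with vertices in increasing order, are:

  0-simplices (5): a, b, c, d, e
  1-simplices (9): ab, ad, ae, bc, bd, be, cd, ce, de
  2-simplices (6): abd, abe, ade, bcd, bce, cde

Hence C_0 ≅ Z^5, C_1 ≅ Z^9, C_2 ≅ Z^6.

Boundary ∂_1: C_1 → C_0 sends each edge [p,q] (with p < q) to q − p.
The resulting 5×9 matrix has rank 4, and its Smith normal form has invariant factors (1,1,1,1).

The boundary map ∂_2: C_2 → C_1 sends each 2-simplex [p,q,r] to [q,r] − [p,r] + [p,q]. For instance
  ∂bcd = cd − bd + bc,
  ∂cde = de − ce + cd.
The resulting 9×6 matrix has rank 5, and its Smith normal form has invariant factors (1,1,1,1,1).

From H_k ≅ ker(∂_k) / im(∂_{k+1}) we obtain:

  H_0: rank C_0 − rank ∂_1 = 5 − 4 = 1, and the invariant factors of ∂_1 are all 1, so H_0 = Z.
  H_1: rank ker ∂_1 − rank ∂_2 = (9 − 4) − 5 = 0, and the invariant factors of ∂_2 are all 1, so H_1 = 0.
  H_2: rank ker ∂_2 − rank ∂_3 = (6 − 5) − 0 = 1, and there is no ∂_3, so H_2 = Z.

As a check, the Euler characteristic is 5 − 9 + 6 = 2, which agrees with 1 − 0 + 1 = 2.

H_0 = Z,  H_1 = 0,  H_2 = Z.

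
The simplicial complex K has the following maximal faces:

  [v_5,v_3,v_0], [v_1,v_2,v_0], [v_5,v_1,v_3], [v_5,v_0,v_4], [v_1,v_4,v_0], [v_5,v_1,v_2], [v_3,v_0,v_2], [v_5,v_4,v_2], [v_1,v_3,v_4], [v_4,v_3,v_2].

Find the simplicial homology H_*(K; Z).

H_0 = Z,  H_1 = Z/2,  H_2 = 0.

Fix the vertex order v_0 < v_1 < v_2 < v_3 < v_4 < v_5 and write every simplex with vertices in increasing order. Then dim K = 2 and the simplices of K are:

  0-simplices (6): [v_0], [v_1], [v_2], [v_3], [v_4], [v_5]
  1-simplices (15): (15 of them)
  2-simplices (10): [v_0,v_1,v_2], [v_0,v_1,v_4], [v_0,v_2,v_3], [v_0,v_3,v_5], [v_0,v_4,v_5], [v_1,v_2,v_5], [v_1,v_3,v_4], [v_1,v_3,v_5], [v_2,v_3,v_4], [v_2,v_4,v_5]

so the chain groups are C_0 ≅ Z^6, C_1 ≅ Z^15, C_2 ≅ Z^10.

Boundary ∂_1: C_1 → C_0 sends each edge [p,q] (with p < q) to q − p.
The resulting 6×15 matrix has rank 5, and its Smith normal form has invariant factors (1,1,1,1,1).

∂_2: C_2 → C_1 acts by ∂[p,q,r] = [q,r] − [p,r] + [p,q]. For instance
  ∂[v_2,v_4,v_5] = [v_4,v_5] − [v_2,v_5] + [v_2,v_4],
  ∂[v_2,v_3,v_4] = [v_3,v_4] − [v_2,v_4] + [v_2,v_3].
This gives a 15×10 integer matrix of rank 10; reducing to Smith normal form yields diagonal entries (1,1,1,1,1,1,1,1,1,2).

From H_k ≅ ker(∂_k) / im(∂_{k+1}) we obtain:

  H_0: rank C_0 − rank ∂_1 = 6 − 5 = 1, and the invariant factors of ∂_1 are all 1, so H_0 ≅ Z.
  H_1: rank ker ∂_1 − rank ∂_2 = (15 − 5) − 10 = 0, and ∂_2 has invariant factor 2 > 1, so H_1 ≅ Z/2.
  H_2: rank ker ∂_2 − rank ∂_3 = (10 − 10) − 0 = 0, and there is no ∂_3, so H_2 ≅ 0.

(K is a triangulation of the real projective plane RP^2.)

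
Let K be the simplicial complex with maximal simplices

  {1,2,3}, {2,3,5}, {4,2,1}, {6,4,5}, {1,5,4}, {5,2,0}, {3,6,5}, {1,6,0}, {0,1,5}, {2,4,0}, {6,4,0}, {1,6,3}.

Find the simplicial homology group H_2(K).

Take the total order 0 < 1 < 2 < 3 < 4 < 5 < 6 on the vertex set. Then K (dimension 2) consists of the simplices:

  0-simplices (7): [0], [1], [2], [3], [4], [5], [6]
  1-simplices (18): [0,1], [0,2], [0,4], [0,5], [0,6], [1,2], [1,3], [1,4], [1,5], [1,6], [2,3], [2,4], [2,5], [3,5], [3,6], [4,5], [4,6], [5,6]
  2-simplices (12): [0,1,5], [0,1,6], [0,2,4], [0,2,5], [0,4,6], [1,2,3], [1,2,4], [1,3,6], [1,4,5], [2,3,5], [3,5,6], [4,5,6]

giving chain groups C_0 ≅ Z^7, C_1 ≅ Z^18, C_2 ≅ Z^12.

∂_1: C_1 → C_0 maps an edge to its endpoints' difference, ∂[p,q] = q − p. For instance
  ∂[0,1] = [1] − [0].
This gives a 7×18 integer matrix of rank 6; reducing to Smith normal form yields diagonal entries (1,1,1,1,1,1).

The boundary map ∂_2: C_2 → C_1 acts by ∂[p,q,r] = [q,r] − [p,r] + [p,q]. For instance
  ∂[0,2,5] = [2,5] − [0,5] + [0,2],
  ∂[2,3,5] = [3,5] − [2,5] + [2,3].
The 18×12 boundary matrix has rank 12 and Smith normal form diag(1,1,1,1,1,1,1,1,1,1,1,2).

Reading off H_k = ker ∂_k / im ∂_{k+1}:

  H_2: rank ker ∂_2 − rank ∂_3 = (12 − 12) − 0 = 0, and there is no ∂_3, so H_2 = 0.

H_2 = 0.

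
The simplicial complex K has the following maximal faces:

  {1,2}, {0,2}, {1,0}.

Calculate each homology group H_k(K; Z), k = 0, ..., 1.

Fix the vertex order 0 < 1 < 2 and write every simplex with vertices in increasing order. Then dim K = 1 and the simplices of K are:

  0-simplices (3): [0], [1], [2]
  1-simplices (3): [0,1], [0,2], [1,2]

giving chain groups C_0 ≅ Z^3, C_1 ≅ Z^3.

∂_1: C_1 → C_0 maps an edge to its endpoints' difference, ∂[p,q] = q − p. For instance
  ∂[0,2] = [2] − [0].
The 3×3 boundary matrix has rank 2 and Smith normal form diag(1,1).

Reading off H_k = ker ∂_k / im ∂_{k+1}:

  H_0: rank C_0 − rank ∂_1 = 3 − 2 = 1, and the invariant factors of ∂_1 are all 1, so H_0 = Z.
  H_1: rank ker ∂_1 − rank ∂_2 = (3 − 2) − 0 = 1, and there is no ∂_2, so H_1 = Z.

As a check, the Euler characteristic is 3 − 3 = 0, which agrees with 1 − 1 = 0.
(K is a triangulation of the circle S^1.)

H_0 = Z,  H_1 = Z.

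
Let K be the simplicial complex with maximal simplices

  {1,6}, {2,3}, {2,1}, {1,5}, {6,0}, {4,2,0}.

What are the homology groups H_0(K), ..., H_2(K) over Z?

Order the vertices as 0 < 1 < 2 < 3 < 4 < 5 < 6. Listing each simplex with vertices in this order, K has dimension 2 with simplices:

  0-simplices (7): [0], [1], [2], [3], [4], [5], [6]
  1-simplices (8): [0,2], [0,4], [0,6], [1,2], [1,5], [1,6], [2,3], [2,4]
  2-simplices (1): [0,2,4]

giving chain groups C_0 ≅ Z^7, C_1 ≅ Z^8, C_2 ≅ Z^1.

The boundary map ∂_1: C_1 → C_0 maps an edge to its endpoints' difference, ∂[p,q] = q − p. For instance
  ∂[0,6] = [6] − [0].
The resulting 7×8 matrix has rank 6, and its Smith normal form has invariant factors (1,1,1,1,1,1).

The boundary map ∂_2: C_2 → C_1 maps a triangle to the signed sum of its edges. For instance
  ∂[0,2,4] = [2,4] − [0,4] + [0,2].
The 8×1 boundary matrix has rank 1 and Smith normal form diag(1).

Computing H_k = (kernel of ∂_k) / (image of ∂_{k+1}):

  H_0: rank C_0 − rank ∂_1 = 7 − 6 = 1, and the invariant factors of ∂_1 are all 1, so H_0 = Z.
  H_1: rank ker ∂_1 − rank ∂_2 = (8 − 6) − 1 = 1, and the invariant factors of ∂_2 are all 1, so H_1 = Z.
  H_2: rank ker ∂_2 − rank ∂_3 = (1 − 1) − 0 = 0, and there is no ∂_3, so H_2 = 0.

H_0 = Z,  H_1 = Z,  H_2 = 0.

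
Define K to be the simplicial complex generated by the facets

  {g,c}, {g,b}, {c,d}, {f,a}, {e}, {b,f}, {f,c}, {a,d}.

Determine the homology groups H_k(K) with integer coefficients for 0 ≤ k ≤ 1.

H_0 = Z^2,  H_1 = Z^2.

Fix the vertex order a < b < c < d < e < f < g and write every simplex with vertices in increasing order. Then dim K = 1 and the simplices of K are:

  0-simplices (7): a, b, c, d, e, f, g
  1-simplices (7): ad, af, bf, bg, cd, cf, cg

Hence C_0 ≅ Z^7, C_1 ≅ Z^7.

∂_1: C_1 → C_0 sends each edge [p,q] (with p < q) to q − p. For instance
  ∂cd = d − c.
The 7×7 boundary matrix has rank 5 and Smith normal form diag(1,1,1,1,1).

Now H_k = ker ∂_k / im ∂_{k+1}, so:

  H_0: rank C_0 − rank ∂_1 = 7 − 5 = 2, and the invariant factors of ∂_1 are all 1, so H_0 = Z^2.
  H_1: rank ker ∂_1 − rank ∂_2 = (7 − 5) − 0 = 2, and there is no ∂_2, so H_1 = Z^2.

As a check, the Euler characteristic is 7 − 7 = 0, which agrees with 2 − 2 = 0.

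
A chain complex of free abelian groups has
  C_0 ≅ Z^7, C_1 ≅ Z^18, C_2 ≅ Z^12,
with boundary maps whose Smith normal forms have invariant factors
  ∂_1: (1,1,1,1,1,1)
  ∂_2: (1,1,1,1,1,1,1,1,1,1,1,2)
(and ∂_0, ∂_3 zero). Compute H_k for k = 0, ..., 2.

H_0: b_0 = 7 − 0 − 6 = 1; torsion from ∂_1 factors > 1: none. So H_0 ≅ Z.
H_1: b_1 = 18 − 6 − 12 = 0; torsion from ∂_2 factors > 1: [2]. So H_1 ≅ Z/2Z.
H_2: b_2 = 12 − 12 − 0 = 0; torsion from ∂_3 factors > 1: none. So H_2 ≅ 0.

H_0 ≅ Z,  H_1 ≅ Z/2Z,  H_2 = 0.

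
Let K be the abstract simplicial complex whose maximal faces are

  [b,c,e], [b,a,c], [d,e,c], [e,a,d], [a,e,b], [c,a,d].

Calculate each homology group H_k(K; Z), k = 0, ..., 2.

Take the total order a < b < c < d < e on the vertex set. Then K (dimension 2) consists of the simplices:

  0-simplices (5): a, b, c, d, e
  1-simplices (9): ab, ac, ad, ae, bc, be, cd, ce, de
  2-simplices (6): abc, abe, acd, ade, bce, cde

giving chain groups C_0 ≅ Z^5, C_1 ≅ Z^9, C_2 ≅ Z^6.

Boundary ∂_1: C_1 → C_0 sends each edge [p,q] (with p < q) to q − p. For instance
  ∂cd = d − c.
The 5×9 boundary matrix has rank 4 and Smith normal form diag(1,1,1,1).

∂_2: C_2 → C_1 sends each 2-simplex [p,q,r] to [q,r] − [p,r] + [p,q]. For instance
  ∂ade = de − ae + ad,
  ∂bce = ce − be + bc.
The 9×6 boundary matrix has rank 5 and Smith normal form diag(1,1,1,1,1).

Reading off H_k = ker ∂_k / im ∂_{k+1}:

  H_0: rank C_0 − rank ∂_1 = 5 − 4 = 1, and the invariant factors of ∂_1 are all 1, so H_0 = Z.
  H_1: rank ker ∂_1 − rank ∂_2 = (9 − 4) − 5 = 0, and the invariant factors of ∂_2 are all 1, so H_1 = 0.
  H_2: rank ker ∂_2 − rank ∂_3 = (6 − 5) − 0 = 1, and there is no ∂_3, so H_2 = Z.

H_0 = Z,  H_1 = 0,  H_2 = Z.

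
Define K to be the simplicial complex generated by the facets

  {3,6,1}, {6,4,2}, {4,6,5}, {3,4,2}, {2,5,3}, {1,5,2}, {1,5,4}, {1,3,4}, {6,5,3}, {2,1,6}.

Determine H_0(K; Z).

H_0 ≅ Z.

We work with the vertex ordering 1 < 2 < 3 < 4 < 5 < 6. The simplices of K, each written with vertices in increasing order, are:

  0-simplices (6): [1], [2], [3], [4], [5], [6]
  1-simplices (15): [1,2], [1,3], [1,4], [1,5], [1,6], [2,3], [2,4], [2,5], [2,6], [3,4], [3,5], [3,6], [4,5], [4,6], [5,6]
  2-simplices (10): [1,2,5], [1,2,6], [1,3,4], [1,3,6], [1,4,5], [2,3,4], [2,3,5], [2,4,6], [3,5,6], [4,5,6]

so the chain groups are C_0 ≅ Z^6, C_1 ≅ Z^15, C_2 ≅ Z^10.

Boundary ∂_1: C_1 → C_0 is given by ∂[p,q] = [q] − [p]. For instance
  ∂[2,3] = [3] − [2].
As a 6×15 matrix over Z this has rank 5, with invariant factors (1,1,1,1,1).

Boundary ∂_2: C_2 → C_1 acts by ∂[p,q,r] = [q,r] − [p,r] + [p,q]. For instance
  ∂[1,3,4] = [3,4] − [1,4] + [1,3],
  ∂[3,5,6] = [5,6] − [3,6] + [3,5].
The 15×10 boundary matrix has rank 10 and Smith normal form diag(1,1,1,1,1,1,1,1,1,2).

Now H_k = ker ∂_k / im ∂_{k+1}, so:

  H_0: rank C_0 − rank ∂_1 = 6 − 5 = 1, and the invariant factors of ∂_1 are all 1, so H_0 = Z.

(K is a triangulation of the real projective plane RP^2.)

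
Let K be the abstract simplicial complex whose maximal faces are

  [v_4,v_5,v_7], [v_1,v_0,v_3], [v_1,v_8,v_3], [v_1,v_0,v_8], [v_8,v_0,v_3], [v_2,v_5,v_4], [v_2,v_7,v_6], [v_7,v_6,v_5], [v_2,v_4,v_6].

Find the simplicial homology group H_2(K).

K has 9 vertices, 16 edges, 9 triangles.
rank ∂_2 = 8, rank ∂_3 = 0 ⇒ b_2 = 9 − 8 − 0 = 1. So H_2 ≅ Z.

H_2 ≅ Z.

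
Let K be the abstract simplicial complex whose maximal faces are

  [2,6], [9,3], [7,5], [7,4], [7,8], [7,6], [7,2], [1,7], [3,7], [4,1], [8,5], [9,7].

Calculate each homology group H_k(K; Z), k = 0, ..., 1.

H_0 = Z,  H_1 = Z^4.

Take the total order 1 < 2 < 3 < 4 < 5 < 6 < 7 < 8 < 9 on the vertex set. Then K (dimension 1) consists of the simplices:

  0-simplices (9): [1], [2], [3], [4], [5], [6], [7], [8], [9]
  1-simplices (12): [1,4], [1,7], [2,6], [2,7], [3,7], [3,9], [4,7], [5,7], [5,8], [6,7], [7,8], [7,9]

so the chain groups are C_0 ≅ Z^9, C_1 ≅ Z^12.

∂_1: C_1 → C_0 maps an edge to its endpoints' difference, ∂[p,q] = q − p.
This gives a 9×12 integer matrix of rank 8; reducing to Smith normal form yields diagonal entries (1,1,1,1,1,1,1,1).

Computing H_k = (kernel of ∂_k) / (image of ∂_{k+1}):

  H_0: rank C_0 − rank ∂_1 = 9 − 8 = 1, and the invariant factors of ∂_1 are all 1, so H_0 ≅ Z.
  H_1: rank ker ∂_1 − rank ∂_2 = (12 − 8) − 0 = 4, and there is no ∂_2, so H_1 ≅ Z^4.

(K is a triangulation of a wedge of 4 circles.)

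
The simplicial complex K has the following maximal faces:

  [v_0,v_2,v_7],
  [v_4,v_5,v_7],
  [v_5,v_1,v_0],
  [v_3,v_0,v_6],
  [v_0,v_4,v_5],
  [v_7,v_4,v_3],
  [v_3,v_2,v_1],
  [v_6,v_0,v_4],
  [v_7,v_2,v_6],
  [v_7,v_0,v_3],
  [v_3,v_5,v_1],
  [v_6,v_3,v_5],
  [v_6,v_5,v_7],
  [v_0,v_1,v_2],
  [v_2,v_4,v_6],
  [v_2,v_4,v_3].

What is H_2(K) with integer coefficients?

H_2 ≅ Z.

Take the total order v_0 < v_1 < v_2 < v_3 < v_4 < v_5 < v_6 < v_7 on the vertex set. Then K (dimension 2) consists of the simplices:

  0-simplices (8): [v_0], [v_1], [v_2], [v_3], [v_4], [v_5], [v_6], [v_7]
  1-simplices (24): (24 of them)
  2-simplices (16): (16 of them)

so the chain groups are C_0 ≅ Z^8, C_1 ≅ Z^24, C_2 ≅ Z^16.

The boundary map ∂_1: C_1 → C_0 is given by ∂[p,q] = [q] − [p]. For instance
  ∂[v_6,v_7] = [v_7] − [v_6].
The 8×24 boundary matrix has rank 7 and Smith normal form diag(1,1,1,1,1,1,1).

∂_2: C_2 → C_1 acts by ∂[p,q,r] = [q,r] − [p,r] + [p,q]. For instance
  ∂[v_3,v_4,v_7] = [v_4,v_7] − [v_3,v_7] + [v_3,v_4],
  ∂[v_1,v_3,v_5] = [v_3,v_5] − [v_1,v_5] + [v_1,v_3].
The 24×16 boundary matrix has rank 15 and Smith normal form diag(1,1,1,1,1,1,1,1,1,1,1,1,1,1,1).

From H_k ≅ ker(∂_k) / im(∂_{k+1}) we obtain:

  H_2: rank ker ∂_2 − rank ∂_3 = (16 − 15) − 0 = 1, and there is no ∂_3, so H_2 = Z.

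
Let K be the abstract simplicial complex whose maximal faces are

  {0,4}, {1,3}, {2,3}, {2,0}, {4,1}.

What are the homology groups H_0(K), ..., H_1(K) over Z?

H_0 ≅ Z,  H_1 ≅ Z.

Fix the vertex order 0 < 1 < 2 < 3 < 4 and write every simplex with vertices in increasing order. Then dim K = 1 and the simplices of K are:

  0-simplices (5): [0], [1], [2], [3], [4]
  1-simplices (5): [0,2], [0,4], [1,3], [1,4], [2,3]

Hence C_0 ≅ Z^5, C_1 ≅ Z^5.

The boundary map ∂_1: C_1 → C_0 is given by ∂[p,q] = [q] − [p].
The resulting 5×5 matrix has rank 4, and its Smith normal form has invariant factors (1,1,1,1).

Now H_k = ker ∂_k / im ∂_{k+1}, so:

  H_0: rank C_0 − rank ∂_1 = 5 − 4 = 1, and the invariant factors of ∂_1 are all 1, so H_0 ≅ Z.
  H_1: rank ker ∂_1 − rank ∂_2 = (5 − 4) − 0 = 1, and there is no ∂_2, so H_1 ≅ Z.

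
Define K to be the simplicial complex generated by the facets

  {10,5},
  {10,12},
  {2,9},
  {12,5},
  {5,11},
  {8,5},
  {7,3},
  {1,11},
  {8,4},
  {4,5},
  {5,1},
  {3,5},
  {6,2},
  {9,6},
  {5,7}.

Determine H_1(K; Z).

H_1 ≅ Z^5.

Take the total order 1 < 2 < 3 < 4 < 5 < 6 < 7 < 8 < 9 < 10 < 11 < 12 on the vertex set. Then K (dimension 1) consists of the simplices:

  0-simplices (12): [1], [2], [3], [4], [5], [6], [7], [8], [9], [10], [11], [12]
  1-simplices (15): [1,5], [1,11], [2,6], [2,9], [3,5], [3,7], [4,5], [4,8], [5,7], [5,8], [5,10], [5,11], [5,12], [6,9], [10,12]

Hence C_0 ≅ Z^12, C_1 ≅ Z^15.

∂_1: C_1 → C_0 is given by ∂[p,q] = [q] − [p].
The resulting 12×15 matrix has rank 10, and its Smith normal form has invariant factors (1,1,1,1,1,1,1,1,1,1).

From H_k ≅ ker(∂_k) / im(∂_{k+1}) we obtain:

  H_1: rank ker ∂_1 − rank ∂_2 = (15 − 10) − 0 = 5, and there is no ∂_2, so H_1 = Z^5.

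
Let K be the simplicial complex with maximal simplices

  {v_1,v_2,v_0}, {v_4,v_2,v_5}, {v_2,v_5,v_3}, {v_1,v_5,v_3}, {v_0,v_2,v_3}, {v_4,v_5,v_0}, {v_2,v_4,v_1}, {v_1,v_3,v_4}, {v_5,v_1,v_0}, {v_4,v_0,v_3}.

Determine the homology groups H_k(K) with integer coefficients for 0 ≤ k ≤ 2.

H_0 ≅ Z,  H_1 ≅ Z/2Z,  H_2 = 0.

K has 6 vertices, 15 edges, 10 triangles.
rank ∂_0 = 0, rank ∂_1 = 5 ⇒ b_0 = 6 − 0 − 5 = 1; all invariant factors of ∂_1 are 1 so no torsion. So H_0 = Z.
rank ∂_1 = 5, rank ∂_2 = 10 ⇒ b_1 = 15 − 5 − 10 = 0; ∂_2 has invariant factor(s) [2] giving torsion. So H_1 = Z/2Z.
rank ∂_2 = 10, rank ∂_3 = 0 ⇒ b_2 = 10 − 10 − 0 = 0. So H_2 = 0.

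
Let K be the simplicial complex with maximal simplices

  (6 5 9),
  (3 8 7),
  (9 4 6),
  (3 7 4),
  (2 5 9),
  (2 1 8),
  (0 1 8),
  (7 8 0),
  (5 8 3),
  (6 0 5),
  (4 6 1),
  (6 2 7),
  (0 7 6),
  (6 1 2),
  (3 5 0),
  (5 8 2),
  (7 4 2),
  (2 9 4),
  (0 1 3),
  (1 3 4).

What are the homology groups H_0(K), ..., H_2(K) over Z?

H_0 = Z,  H_1 = Z ⊕ Z/2,  H_2 = 0.

Fix the vertex order 0 < 1 < 2 < 3 < 4 < 5 < 6 < 7 < 8 < 9 and write every simplex with vertices in increasing order. Then dim K = 2 and the simplices of K are:

  0-simplices (10): [0], [1], [2], [3], [4], [5], [6], [7], [8], [9]
  1-simplices (30): (30 of them)
  2-simplices (20): (20 of them)

Hence C_0 ≅ Z^10, C_1 ≅ Z^30, C_2 ≅ Z^20.

Boundary ∂_1: C_1 → C_0 is given by ∂[p,q] = [q] − [p].
The 10×30 boundary matrix has rank 9 and Smith normal form diag(1,1,1,1,1,1,1,1,1).

The boundary map ∂_2: C_2 → C_1 sends each 2-simplex [p,q,r] to [q,r] − [p,r] + [p,q]. For instance
  ∂[5,6,9] = [6,9] − [5,9] + [5,6],
  ∂[0,1,8] = [1,8] − [0,8] + [0,1].
The 30×20 boundary matrix has rank 20 and Smith normal form diag(1,1,1,1,1,1,1,1,1,1,1,1,1,1,1,1,1,1,1,2).

From H_k ≅ ker(∂_k) / im(∂_{k+1}) we obtain:

  H_0: rank C_0 − rank ∂_1 = 10 − 9 = 1, and the invariant factors of ∂_1 are all 1, so H_0 ≅ Z.
  H_1: rank ker ∂_1 − rank ∂_2 = (30 − 9) − 20 = 1, and ∂_2 has invariant factor 2 > 1, so H_1 ≅ Z ⊕ Z/2.
  H_2: rank ker ∂_2 − rank ∂_3 = (20 − 20) − 0 = 0, and there is no ∂_3, so H_2 ≅ 0.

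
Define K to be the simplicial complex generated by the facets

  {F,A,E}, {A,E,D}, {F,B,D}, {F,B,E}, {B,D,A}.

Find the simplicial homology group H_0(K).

K has 5 vertices, 10 edges, 5 triangles.
rank ∂_0 = 0, rank ∂_1 = 4 ⇒ b_0 = 5 − 0 − 4 = 1; all invariant factors of ∂_1 are 1 so no torsion. So H_0 ≅ Z.

H_0 ≅ Z.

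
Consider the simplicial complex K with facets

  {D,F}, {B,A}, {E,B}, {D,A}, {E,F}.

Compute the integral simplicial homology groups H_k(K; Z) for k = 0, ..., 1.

K has 5 vertices, 5 edges.
rank ∂_0 = 0, rank ∂_1 = 4 ⇒ b_0 = 5 − 0 − 4 = 1; all invariant factors of ∂_1 are 1 so no torsion. So H_0 ≅ Z.
rank ∂_1 = 4, rank ∂_2 = 0 ⇒ b_1 = 5 − 4 − 0 = 1. So H_1 ≅ Z.

H_0 ≅ Z,  H_1 ≅ Z.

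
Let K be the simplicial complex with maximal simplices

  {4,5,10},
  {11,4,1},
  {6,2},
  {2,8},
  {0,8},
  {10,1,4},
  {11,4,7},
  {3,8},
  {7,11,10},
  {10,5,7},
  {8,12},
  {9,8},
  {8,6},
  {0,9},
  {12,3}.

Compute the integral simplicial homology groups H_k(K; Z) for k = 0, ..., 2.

H_0 ≅ Z^2,  H_1 ≅ Z^4,  H_2 = 0.

Order the vertices as 0 < 1 < 2 < 3 < 4 < 5 < 6 < 7 < 8 < 9 < 10 < 11 < 12. Listing each simplex with vertices in this order, K has dimension 2 with simplices:

  0-simplices (13): [0], [1], [2], [3], [4], [5], [6], [7], [8], [9], [10], [11], [12]
  1-simplices (21): [0,8], [0,9], [1,4], [1,10], [1,11], [2,6], [2,8], [3,8], [3,12], [4,5], [4,7], [4,10], [4,11], [5,7], [5,10], [6,8], [7,10], [7,11], [8,9], [8,12], [10,11]
  2-simplices (6): [1,4,10], [1,4,11], [4,5,10], [4,7,11], [5,7,10], [7,10,11]

so the chain groups are C_0 ≅ Z^13, C_1 ≅ Z^21, C_2 ≅ Z^6.

∂_1: C_1 → C_0 is given by ∂[p,q] = [q] − [p]. For instance
  ∂[4,10] = [10] − [4].
As a 13×21 matrix over Z this has rank 11, with invariant factors (1,1,1,1,1,1,1,1,1,1,1).

Boundary ∂_2: C_2 → C_1 sends each 2-simplex [p,q,r] to [q,r] − [p,r] + [p,q]. For instance
  ∂[1,4,11] = [4,11] − [1,11] + [1,4],
  ∂[5,7,10] = [7,10] − [5,10] + [5,7].
As a 21×6 matrix over Z this has rank 6, with invariant factors (1,1,1,1,1,1).

Reading off H_k = ker ∂_k / im ∂_{k+1}:

  H_0: rank C_0 − rank ∂_1 = 13 − 11 = 2, and the invariant factors of ∂_1 are all 1, so H_0 ≅ Z^2.
  H_1: rank ker ∂_1 − rank ∂_2 = (21 − 11) − 6 = 4, and the invariant factors of ∂_2 are all 1, so H_1 ≅ Z^4.
  H_2: rank ker ∂_2 − rank ∂_3 = (6 − 6) − 0 = 0, and there is no ∂_3, so H_2 ≅ 0.

As a check, the Euler characteristic is 13 − 21 + 6 = -2, which agrees with 2 − 4 + 0 = -2.
(K is a triangulation of the disjoint union of the cylinder S^1 x I and a wedge of 3 circles.)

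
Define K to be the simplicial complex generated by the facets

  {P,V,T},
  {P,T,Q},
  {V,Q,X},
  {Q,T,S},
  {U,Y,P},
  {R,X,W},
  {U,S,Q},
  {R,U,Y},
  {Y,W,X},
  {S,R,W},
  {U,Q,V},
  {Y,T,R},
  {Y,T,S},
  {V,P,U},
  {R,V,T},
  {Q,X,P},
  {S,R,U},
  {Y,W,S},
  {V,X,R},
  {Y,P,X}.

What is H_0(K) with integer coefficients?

Fix the vertex order P < Q < R < S < T < U < V < W < X < Y and write every simplex with vertices in increasing order. Then dim K = 2 and the simplices of K are:

  0-simplices (10): P, Q, R, S, T, U, V, W, X, Y
  1-simplices (30): PQ, PT, PU, PV, PX, PY, QS, QT, QU, QV, QX, RS, RT, RU, RV, RW, RX, RY, ST, SU, SW, SY, TV, TY, UV, UY, VX, WX, WY, XY
  2-simplices (20): PQT, PQX, PTV, PUV, PUY, PXY, QST, QSU, QUV, QVX, RSU, RSW, RTV, RTY, RUY, RVX, RWX, STY, SWY, WXY

so the chain groups are C_0 ≅ Z^10, C_1 ≅ Z^30, C_2 ≅ Z^20.

∂_1: C_1 → C_0 maps an edge to its endpoints' difference, ∂[p,q] = q − p.
The 10×30 boundary matrix has rank 9 and Smith normal form diag(1,1,1,1,1,1,1,1,1).

The boundary map ∂_2: C_2 → C_1 sends each 2-simplex [p,q,r] to [q,r] − [p,r] + [p,q]. For instance
  ∂RUY = UY − RY + RU,
  ∂PQT = QT − PT + PQ.
As a 30×20 matrix over Z this has rank 20, with invariant factors (1,1,1,1,1,1,1,1,1,1,1,1,1,1,1,1,1,1,1,2).

Now H_k = ker ∂_k / im ∂_{k+1}, so:

  H_0: rank C_0 − rank ∂_1 = 10 − 9 = 1, and the invariant factors of ∂_1 are all 1, so H_0 ≅ Z.

H_0 ≅ Z.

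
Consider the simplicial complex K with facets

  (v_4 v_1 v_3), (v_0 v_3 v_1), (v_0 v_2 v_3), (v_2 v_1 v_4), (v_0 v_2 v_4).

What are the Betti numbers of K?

b_0 = 1, b_1 = 1, b_2 = 0.

Order the vertices as v_0 < v_1 < v_2 < v_3 < v_4. Listing each simplex with vertices in this order, K has dimension 2 with simplices:

  0-simplices (5): [v_0], [v_1], [v_2], [v_3], [v_4]
  1-simplices (10): [v_0,v_1], [v_0,v_2], [v_0,v_3], [v_0,v_4], [v_1,v_2], [v_1,v_3], [v_1,v_4], [v_2,v_3], [v_2,v_4], [v_3,v_4]
  2-simplices (5): [v_0,v_1,v_3], [v_0,v_2,v_3], [v_0,v_2,v_4], [v_1,v_2,v_4], [v_1,v_3,v_4]

so the chain groups are C_0 ≅ Z^5, C_1 ≅ Z^10, C_2 ≅ Z^5.

∂_1: C_1 → C_0 is given by ∂[p,q] = [q] − [p]. For instance
  ∂[v_0,v_4] = [v_4] − [v_0].
As a 5×10 matrix over Z this has rank 4, with invariant factors (1,1,1,1).

The boundary map ∂_2: C_2 → C_1 maps a triangle to the signed sum of its edges. For instance
  ∂[v_1,v_3,v_4] = [v_3,v_4] − [v_1,v_4] + [v_1,v_3],
  ∂[v_0,v_2,v_3] = [v_2,v_3] − [v_0,v_3] + [v_0,v_2].
The resulting 10×5 matrix has rank 5, and its Smith normal form has invariant factors (1,1,1,1,1).

Reading off H_k = ker ∂_k / im ∂_{k+1}:

  H_0: rank C_0 − rank ∂_1 = 5 − 4 = 1, and the invariant factors of ∂_1 are all 1, so H_0 = Z.
  H_1: rank ker ∂_1 − rank ∂_2 = (10 − 4) − 5 = 1, and the invariant factors of ∂_2 are all 1, so H_1 = Z.
  H_2: rank ker ∂_2 − rank ∂_3 = (5 − 5) − 0 = 0, and there is no ∂_3, so H_2 = 0.

(K is a triangulation of the Möbius band.)

Hence the Betti numbers are b_0 = 1, b_1 = 1, b_2 = 0.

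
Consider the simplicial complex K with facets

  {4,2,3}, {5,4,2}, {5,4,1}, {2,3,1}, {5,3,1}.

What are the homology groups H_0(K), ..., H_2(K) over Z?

H_0 = Z,  H_1 = Z,  H_2 = 0.

K has 5 vertices, 10 edges, 5 triangles.
rank ∂_0 = 0, rank ∂_1 = 4 ⇒ b_0 = 5 − 0 − 4 = 1; all invariant factors of ∂_1 are 1 so no torsion. So H_0 = Z.
rank ∂_1 = 4, rank ∂_2 = 5 ⇒ b_1 = 10 − 4 − 5 = 1; all invariant factors of ∂_2 are 1 so no torsion. So H_1 = Z.
rank ∂_2 = 5, rank ∂_3 = 0 ⇒ b_2 = 5 − 5 − 0 = 0. So H_2 = 0.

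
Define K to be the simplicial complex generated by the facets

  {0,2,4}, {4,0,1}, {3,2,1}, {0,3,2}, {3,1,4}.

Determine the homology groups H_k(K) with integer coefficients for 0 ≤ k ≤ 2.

Take the total order 0 < 1 < 2 < 3 < 4 on the vertex set. Then K (dimension 2) consists of the simplices:

  0-simplices (5): [0], [1], [2], [3], [4]
  1-simplices (10): [0,1], [0,2], [0,3], [0,4], [1,2], [1,3], [1,4], [2,3], [2,4], [3,4]
  2-simplices (5): [0,1,4], [0,2,3], [0,2,4], [1,2,3], [1,3,4]

giving chain groups C_0 ≅ Z^5, C_1 ≅ Z^10, C_2 ≅ Z^5.

∂_1: C_1 → C_0 maps an edge to its endpoints' difference, ∂[p,q] = q − p.
The resulting 5×10 matrix has rank 4, and its Smith normal form has invariant factors (1,1,1,1).

∂_2: C_2 → C_1 sends each 2-simplex [p,q,r] to [q,r] − [p,r] + [p,q]. For instance
  ∂[1,3,4] = [3,4] − [1,4] + [1,3],
  ∂[0,2,3] = [2,3] − [0,3] + [0,2].
As a 10×5 matrix over Z this has rank 5, with invariant factors (1,1,1,1,1).

Reading off H_k = ker ∂_k / im ∂_{k+1}:

  H_0: rank C_0 − rank ∂_1 = 5 − 4 = 1, and the invariant factors of ∂_1 are all 1, so H_0 = Z.
  H_1: rank ker ∂_1 − rank ∂_2 = (10 − 4) − 5 = 1, and the invariant factors of ∂_2 are all 1, so H_1 = Z.
  H_2: rank ker ∂_2 − rank ∂_3 = (5 − 5) − 0 = 0, and there is no ∂_3, so H_2 = 0.

H_0 = Z,  H_1 = Z,  H_2 = 0.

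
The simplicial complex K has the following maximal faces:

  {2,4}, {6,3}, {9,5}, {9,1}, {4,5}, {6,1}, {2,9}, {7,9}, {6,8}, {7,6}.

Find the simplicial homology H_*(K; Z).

Take the total order 1 < 2 < 3 < 4 < 5 < 6 < 7 < 8 < 9 on the vertex set. Then K (dimension 1) consists of the simplices:

  0-simplices (9): [1], [2], [3], [4], [5], [6], [7], [8], [9]
  1-simplices (10): [1,6], [1,9], [2,4], [2,9], [3,6], [4,5], [5,9], [6,7], [6,8], [7,9]

so the chain groups are C_0 ≅ Z^9, C_1 ≅ Z^10.

∂_1: C_1 → C_0 is given by ∂[p,q] = [q] − [p]. For instance
  ∂[4,5] = [5] − [4].
As a 9×10 matrix over Z this has rank 8, with invariant factors (1,1,1,1,1,1,1,1).

Computing H_k = (kernel of ∂_k) / (image of ∂_{k+1}):

  H_0: rank C_0 − rank ∂_1 = 9 − 8 = 1, and the invariant factors of ∂_1 are all 1, so H_0 ≅ Z.
  H_1: rank ker ∂_1 − rank ∂_2 = (10 − 8) − 0 = 2, and there is no ∂_2, so H_1 ≅ Z^2.

H_0 ≅ Z,  H_1 ≅ Z^2.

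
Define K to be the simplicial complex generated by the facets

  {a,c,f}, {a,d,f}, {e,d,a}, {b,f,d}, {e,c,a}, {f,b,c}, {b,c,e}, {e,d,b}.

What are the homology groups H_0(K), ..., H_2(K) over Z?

H_0 ≅ Z,  H_1 = 0,  H_2 ≅ Z.

Order the vertices as a < b < c < d < e < f. Listing each simplex with vertices in this order, K has dimension 2 with simplices:

  0-simplices (6): a, b, c, d, e, f
  1-simplices (12): ac, ad, ae, af, bc, bd, be, bf, ce, cf, de, df
  2-simplices (8): ace, acf, ade, adf, bce, bcf, bde, bdf

Hence C_0 ≅ Z^6, C_1 ≅ Z^12, C_2 ≅ Z^8.

∂_1: C_1 → C_0 sends each edge [p,q] (with p < q) to q − p.
The resulting 6×12 matrix has rank 5, and its Smith normal form has invariant factors (1,1,1,1,1).

The boundary map ∂_2: C_2 → C_1 maps a triangle to the signed sum of its edges. For instance
  ∂bde = de − be + bd,
  ∂acf = cf − af + ac.
This gives a 12×8 integer matrix of rank 7; reducing to Smith normal form yields diagonal entries (1,1,1,1,1,1,1).

Reading off H_k = ker ∂_k / im ∂_{k+1}:

  H_0: rank C_0 − rank ∂_1 = 6 − 5 = 1, and the invariant factors of ∂_1 are all 1, so H_0 ≅ Z.
  H_1: rank ker ∂_1 − rank ∂_2 = (12 − 5) − 7 = 0, and the invariant factors of ∂_2 are all 1, so H_1 ≅ 0.
  H_2: rank ker ∂_2 − rank ∂_3 = (8 − 7) − 0 = 1, and there is no ∂_3, so H_2 ≅ Z.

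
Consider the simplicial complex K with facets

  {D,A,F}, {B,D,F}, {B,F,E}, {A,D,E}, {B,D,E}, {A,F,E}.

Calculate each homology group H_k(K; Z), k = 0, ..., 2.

Fix the vertex order A < B < D < E < F and write every simplex with vertices in increasing order. Then dim K = 2 and the simplices of K are:

  0-simplices (5): A, B, D, E, F
  1-simplices (9): AD, AE, AF, BD, BE, BF, DE, DF, EF
  2-simplices (6): ADE, ADF, AEF, BDE, BDF, BEF

Hence C_0 ≅ Z^5, C_1 ≅ Z^9, C_2 ≅ Z^6.

∂_1: C_1 → C_0 is given by ∂[p,q] = [q] − [p]. For instance
  ∂BE = E − B.
As a 5×9 matrix over Z this has rank 4, with invariant factors (1,1,1,1).

The boundary map ∂_2: C_2 → C_1 acts by ∂[p,q,r] = [q,r] − [p,r] + [p,q]. For instance
  ∂AEF = EF − AF + AE,
  ∂BEF = EF − BF + BE.
The resulting 9×6 matrix has rank 5, and its Smith normal form has invariant factors (1,1,1,1,1).

Computing H_k = (kernel of ∂_k) / (image of ∂_{k+1}):

  H_0: rank C_0 − rank ∂_1 = 5 − 4 = 1, and the invariant factors of ∂_1 are all 1, so H_0 ≅ Z.
  H_1: rank ker ∂_1 − rank ∂_2 = (9 − 4) − 5 = 0, and the invariant factors of ∂_2 are all 1, so H_1 ≅ 0.
  H_2: rank ker ∂_2 − rank ∂_3 = (6 − 5) − 0 = 1, and there is no ∂_3, so H_2 ≅ Z.

As a check, the Euler characteristic is 5 − 9 + 6 = 2, which agrees with 1 − 0 + 1 = 2.

H_0 ≅ Z,  H_1 = 0,  H_2 ≅ Z.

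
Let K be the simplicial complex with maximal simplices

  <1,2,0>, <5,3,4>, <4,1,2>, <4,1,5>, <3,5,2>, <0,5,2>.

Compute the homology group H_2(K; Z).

H_2 = 0.

Take the total order 0 < 1 < 2 < 3 < 4 < 5 on the vertex set. Then K (dimension 2) consists of the simplices:

  0-simplices (6): [0], [1], [2], [3], [4], [5]
  1-simplices (12): [0,1], [0,2], [0,5], [1,2], [1,4], [1,5], [2,3], [2,4], [2,5], [3,4], [3,5], [4,5]
  2-simplices (6): [0,1,2], [0,2,5], [1,2,4], [1,4,5], [2,3,5], [3,4,5]

Hence C_0 ≅ Z^6, C_1 ≅ Z^12, C_2 ≅ Z^6.

Boundary ∂_1: C_1 → C_0 sends each edge [p,q] (with p < q) to q − p. For instance
  ∂[0,1] = [1] − [0].
The 6×12 boundary matrix has rank 5 and Smith normal form diag(1,1,1,1,1).

∂_2: C_2 → C_1 sends each 2-simplex [p,q,r] to [q,r] − [p,r] + [p,q]. For instance
  ∂[1,4,5] = [4,5] − [1,5] + [1,4],
  ∂[3,4,5] = [4,5] − [3,5] + [3,4].
The resulting 12×6 matrix has rank 6, and its Smith normal form has invariant factors (1,1,1,1,1,1).

Computing H_k = (kernel of ∂_k) / (image of ∂_{k+1}):

  H_2: rank ker ∂_2 − rank ∂_3 = (6 − 6) − 0 = 0, and there is no ∂_3, so H_2 ≅ 0.

(K is a triangulation of the cylinder S^1 x I.)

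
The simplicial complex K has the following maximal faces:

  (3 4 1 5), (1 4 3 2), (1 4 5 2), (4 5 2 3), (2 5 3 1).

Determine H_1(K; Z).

We work with the vertex ordering 1 < 2 < 3 < 4 < 5. The simplices of K, each written with vertices in increasing order, are:

  0-simplices (5): [1], [2], [3], [4], [5]
  1-simplices (10): [1,2], [1,3], [1,4], [1,5], [2,3], [2,4], [2,5], [3,4], [3,5], [4,5]
  2-simplices (10): [1,2,3], [1,2,4], [1,2,5], [1,3,4], [1,3,5], [1,4,5], [2,3,4], [2,3,5], [2,4,5], [3,4,5]
  3-simplices (5): [1,2,3,4], [1,2,3,5], [1,2,4,5], [1,3,4,5], [2,3,4,5]

Hence C_0 ≅ Z^5, C_1 ≅ Z^10, C_2 ≅ Z^10, C_3 ≅ Z^5.

The boundary map ∂_1: C_1 → C_0 sends each edge [p,q] (with p < q) to q − p.
This gives a 5×10 integer matrix of rank 4; reducing to Smith normal form yields diagonal entries (1,1,1,1).

The boundary map ∂_2: C_2 → C_1 acts by ∂[p,q,r] = [q,r] − [p,r] + [p,q]. For instance
  ∂[1,2,3] = [2,3] − [1,3] + [1,2],
  ∂[3,4,5] = [4,5] − [3,5] + [3,4].
As a 10×10 matrix over Z this has rank 6, with invariant factors (1,1,1,1,1,1).

∂_3: C_3 → C_2 sends each 3-simplex σ to the alternating sum Σ_i (−1)^i (σ with its i-th vertex removed). For instance
  ∂[2,3,4,5] = [3,4,5] − [2,4,5] + [2,3,5] − [2,3,4],
  ∂[1,2,3,4] = [2,3,4] − [1,3,4] + [1,2,4] − [1,2,3].
The resulting 10×5 matrix has rank 4, and its Smith normal form has invariant factors (1,1,1,1).

Reading off H_k = ker ∂_k / im ∂_{k+1}:

  H_1: rank ker ∂_1 − rank ∂_2 = (10 − 4) − 6 = 0, and the invariant factors of ∂_2 are all 1, so H_1 = 0.

H_1 ≅ 0.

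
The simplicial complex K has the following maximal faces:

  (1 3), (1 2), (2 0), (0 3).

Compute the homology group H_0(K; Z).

Order the vertices as 0 < 1 < 2 < 3. Listing each simplex with vertices in this order, K has dimension 1 with simplices:

  0-simplices (4): [0], [1], [2], [3]
  1-simplices (4): [0,2], [0,3], [1,2], [1,3]

Hence C_0 ≅ Z^4, C_1 ≅ Z^4.

Boundary ∂_1: C_1 → C_0 sends each edge [p,q] (with p < q) to q − p. For instance
  ∂[1,3] = [3] − [1].
This gives a 4×4 integer matrix of rank 3; reducing to Smith normal form yields diagonal entries (1,1,1).

Reading off H_k = ker ∂_k / im ∂_{k+1}:

  H_0: rank C_0 − rank ∂_1 = 4 − 3 = 1, and the invariant factors of ∂_1 are all 1, so H_0 ≅ Z.

H_0 ≅ Z.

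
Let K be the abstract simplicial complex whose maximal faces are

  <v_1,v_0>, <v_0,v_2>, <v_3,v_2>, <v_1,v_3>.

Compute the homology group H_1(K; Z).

H_1 = Z.

Take the total order v_0 < v_1 < v_2 < v_3 on the vertex set. Then K (dimension 1) consists of the simplices:

  0-simplices (4): [v_0], [v_1], [v_2], [v_3]
  1-simplices (4): [v_0,v_1], [v_0,v_2], [v_1,v_3], [v_2,v_3]

giving chain groups C_0 ≅ Z^4, C_1 ≅ Z^4.

The boundary map ∂_1: C_1 → C_0 is given by ∂[p,q] = [q] − [p]. For instance
  ∂[v_0,v_1] = [v_1] − [v_0].
The 4×4 boundary matrix has rank 3 and Smith normal form diag(1,1,1).

Reading off H_k = ker ∂_k / im ∂_{k+1}:

  H_1: rank ker ∂_1 − rank ∂_2 = (4 − 3) − 0 = 1, and there is no ∂_2, so H_1 ≅ Z.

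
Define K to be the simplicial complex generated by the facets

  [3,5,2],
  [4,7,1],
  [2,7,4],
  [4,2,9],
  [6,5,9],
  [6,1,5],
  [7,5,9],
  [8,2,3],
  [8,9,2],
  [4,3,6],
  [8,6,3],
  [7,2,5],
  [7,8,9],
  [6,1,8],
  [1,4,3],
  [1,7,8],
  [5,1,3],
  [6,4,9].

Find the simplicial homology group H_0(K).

H_0 = Z.

Fix the vertex order 1 < 2 < 3 < 4 < 5 < 6 < 7 < 8 < 9 and write every simplex with vertices in increasing order. Then dim K = 2 and the simplices of K are:

  0-simplices (9): [1], [2], [3], [4], [5], [6], [7], [8], [9]
  1-simplices (27): (27 of them)
  2-simplices (18): [1,3,4], [1,3,5], [1,4,7], [1,5,6], [1,6,8], [1,7,8], [2,3,5], [2,3,8], [2,4,7], [2,4,9], [2,5,7], [2,8,9], [3,4,6], [3,6,8], [4,6,9], [5,6,9], [5,7,9], [7,8,9]

Hence C_0 ≅ Z^9, C_1 ≅ Z^27, C_2 ≅ Z^18.

∂_1: C_1 → C_0 is given by ∂[p,q] = [q] − [p]. For instance
  ∂[3,4] = [4] − [3].
The 9×27 boundary matrix has rank 8 and Smith normal form diag(1,1,1,1,1,1,1,1).

∂_2: C_2 → C_1 sends each 2-simplex [p,q,r] to [q,r] − [p,r] + [p,q]. For instance
  ∂[1,4,7] = [4,7] − [1,7] + [1,4],
  ∂[5,7,9] = [7,9] − [5,9] + [5,7].
The resulting 27×18 matrix has rank 18, and its Smith normal form has invariant factors (1,1,1,1,1,1,1,1,1,1,1,1,1,1,1,1,1,2).

From H_k ≅ ker(∂_k) / im(∂_{k+1}) we obtain:

  H_0: rank C_0 − rank ∂_1 = 9 − 8 = 1, and the invariant factors of ∂_1 are all 1, so H_0 = Z.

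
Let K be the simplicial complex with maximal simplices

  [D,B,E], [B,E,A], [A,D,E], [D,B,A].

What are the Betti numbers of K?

We work with the vertex ordering A < B < D < E. The simplices of K, each written with vertices in increasing order, are:

  0-simplices (4): A, B, D, E
  1-simplices (6): AB, AD, AE, BD, BE, DE
  2-simplices (4): ABD, ABE, ADE, BDE

so the chain groups are C_0 ≅ Z^4, C_1 ≅ Z^6, C_2 ≅ Z^4.

The boundary map ∂_1: C_1 → C_0 is given by ∂[p,q] = [q] − [p]. For instance
  ∂DE = E − D.
The resulting 4×6 matrix has rank 3, and its Smith normal form has invariant factors (1,1,1).

The boundary map ∂_2: C_2 → C_1 acts by ∂[p,q,r] = [q,r] − [p,r] + [p,q]. For instance
  ∂BDE = DE − BE + BD,
  ∂ABD = BD − AD + AB.
The 6×4 boundary matrix has rank 3 and Smith normal form diag(1,1,1).

Computing H_k = (kernel of ∂_k) / (image of ∂_{k+1}):

  H_0: rank C_0 − rank ∂_1 = 4 − 3 = 1, and the invariant factors of ∂_1 are all 1, so H_0 ≅ Z.
  H_1: rank ker ∂_1 − rank ∂_2 = (6 − 3) − 3 = 0, and the invariant factors of ∂_2 are all 1, so H_1 ≅ 0.
  H_2: rank ker ∂_2 − rank ∂_3 = (4 − 3) − 0 = 1, and there is no ∂_3, so H_2 ≅ Z.

Hence the Betti numbers are b_0 = 1, b_1 = 0, b_2 = 1.

b_0 = 1, b_1 = 0, b_2 = 1.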